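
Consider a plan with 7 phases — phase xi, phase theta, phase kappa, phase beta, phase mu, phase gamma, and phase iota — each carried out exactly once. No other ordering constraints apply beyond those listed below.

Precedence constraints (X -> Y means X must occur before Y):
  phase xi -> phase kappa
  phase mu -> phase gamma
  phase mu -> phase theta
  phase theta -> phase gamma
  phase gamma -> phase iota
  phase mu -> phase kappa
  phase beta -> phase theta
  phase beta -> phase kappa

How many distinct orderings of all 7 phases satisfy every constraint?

36

The phases with no prerequisites are phase xi, phase beta, phase mu; any of them can be placed first.
Enumerating by repeatedly choosing an available phase (one whose prerequisites are all placed) gives 36 distinct complete orderings.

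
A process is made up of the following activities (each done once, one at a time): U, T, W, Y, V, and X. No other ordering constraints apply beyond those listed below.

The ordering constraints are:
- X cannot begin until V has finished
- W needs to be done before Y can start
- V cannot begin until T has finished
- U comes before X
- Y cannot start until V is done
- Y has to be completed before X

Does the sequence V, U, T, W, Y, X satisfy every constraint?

No

Here T comes after V.
Since T is required before V, the ordering is invalid.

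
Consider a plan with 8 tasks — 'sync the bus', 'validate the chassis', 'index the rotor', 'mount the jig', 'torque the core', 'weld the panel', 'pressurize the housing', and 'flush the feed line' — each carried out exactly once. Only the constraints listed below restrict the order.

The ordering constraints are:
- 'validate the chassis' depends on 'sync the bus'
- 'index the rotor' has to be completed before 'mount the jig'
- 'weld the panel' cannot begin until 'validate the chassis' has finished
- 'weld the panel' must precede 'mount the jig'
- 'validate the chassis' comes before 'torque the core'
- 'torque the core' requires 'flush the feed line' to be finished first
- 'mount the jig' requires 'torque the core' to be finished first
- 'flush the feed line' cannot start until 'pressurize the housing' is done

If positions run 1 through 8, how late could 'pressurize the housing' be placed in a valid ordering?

5

Following every chain forward from 'pressurize the housing', the tasks that must come later are 'mount the jig', 'torque the core', 'flush the feed line' — 3 of them.
With 3 mandatory successors out of 8 tasks total, the latest slot for 'pressurize the housing' is 8−3 = 5, and it's reachable by doing all non-successors before 'pressurize the housing'.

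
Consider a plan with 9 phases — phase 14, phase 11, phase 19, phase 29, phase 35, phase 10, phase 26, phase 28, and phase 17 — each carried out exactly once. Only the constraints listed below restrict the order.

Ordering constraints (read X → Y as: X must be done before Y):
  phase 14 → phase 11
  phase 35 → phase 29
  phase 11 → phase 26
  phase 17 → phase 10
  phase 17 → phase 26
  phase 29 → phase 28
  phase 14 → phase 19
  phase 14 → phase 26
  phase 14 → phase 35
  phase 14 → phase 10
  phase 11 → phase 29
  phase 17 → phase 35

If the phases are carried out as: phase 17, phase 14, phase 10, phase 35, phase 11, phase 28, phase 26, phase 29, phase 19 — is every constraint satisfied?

The sequence places phase 28 ahead of phase 29.
But one of the constraints requires phase 29 before phase 28, so this ordering violates it.

No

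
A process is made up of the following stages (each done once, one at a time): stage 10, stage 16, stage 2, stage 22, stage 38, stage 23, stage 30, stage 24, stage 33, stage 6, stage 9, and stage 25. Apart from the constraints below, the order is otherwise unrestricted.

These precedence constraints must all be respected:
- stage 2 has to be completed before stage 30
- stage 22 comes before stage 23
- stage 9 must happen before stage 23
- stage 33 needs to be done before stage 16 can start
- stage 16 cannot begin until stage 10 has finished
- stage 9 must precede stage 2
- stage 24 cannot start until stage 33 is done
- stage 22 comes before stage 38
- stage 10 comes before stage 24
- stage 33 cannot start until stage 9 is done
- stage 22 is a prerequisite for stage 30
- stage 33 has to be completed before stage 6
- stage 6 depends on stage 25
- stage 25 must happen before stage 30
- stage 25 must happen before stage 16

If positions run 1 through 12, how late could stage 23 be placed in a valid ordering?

12

No constraint forces any stage after stage 23, so it can be placed last, in position 12.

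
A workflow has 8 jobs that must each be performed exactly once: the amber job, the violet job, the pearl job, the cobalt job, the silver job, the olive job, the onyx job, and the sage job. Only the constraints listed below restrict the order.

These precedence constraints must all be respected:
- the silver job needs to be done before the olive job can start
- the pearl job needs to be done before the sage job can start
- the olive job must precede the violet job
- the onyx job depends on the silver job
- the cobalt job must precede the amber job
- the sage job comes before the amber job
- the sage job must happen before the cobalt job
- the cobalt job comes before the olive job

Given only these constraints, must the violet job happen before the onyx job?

No chain of constraints connects the violet job to the onyx job in either direction.
A valid ordering placing the onyx job before the violet job exists, so the answer is no.

No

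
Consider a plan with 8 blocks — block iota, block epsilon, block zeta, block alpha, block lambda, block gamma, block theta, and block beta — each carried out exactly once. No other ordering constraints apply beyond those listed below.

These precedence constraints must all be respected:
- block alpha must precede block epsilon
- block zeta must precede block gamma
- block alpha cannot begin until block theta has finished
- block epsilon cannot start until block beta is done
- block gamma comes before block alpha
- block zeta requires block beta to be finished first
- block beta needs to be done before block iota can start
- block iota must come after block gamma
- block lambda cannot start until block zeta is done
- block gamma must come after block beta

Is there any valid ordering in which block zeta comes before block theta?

No chain of constraints runs from block theta to block zeta, so block theta is not required to come first.
That means at least one valid schedule has block zeta before block theta.

Yes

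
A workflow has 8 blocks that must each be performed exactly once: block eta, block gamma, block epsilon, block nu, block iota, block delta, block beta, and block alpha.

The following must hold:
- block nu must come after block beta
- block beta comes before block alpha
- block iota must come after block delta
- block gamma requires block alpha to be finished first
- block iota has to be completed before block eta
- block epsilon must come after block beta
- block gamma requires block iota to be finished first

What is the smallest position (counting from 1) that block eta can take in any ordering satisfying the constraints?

The blocks that are forced before block eta, directly or transitively, are block iota, block delta. That's 2 blocks.
So at minimum 2 blocks come before block eta, putting block eta no earlier than position 3. That position is achievable by scheduling exactly those predecessors first.

3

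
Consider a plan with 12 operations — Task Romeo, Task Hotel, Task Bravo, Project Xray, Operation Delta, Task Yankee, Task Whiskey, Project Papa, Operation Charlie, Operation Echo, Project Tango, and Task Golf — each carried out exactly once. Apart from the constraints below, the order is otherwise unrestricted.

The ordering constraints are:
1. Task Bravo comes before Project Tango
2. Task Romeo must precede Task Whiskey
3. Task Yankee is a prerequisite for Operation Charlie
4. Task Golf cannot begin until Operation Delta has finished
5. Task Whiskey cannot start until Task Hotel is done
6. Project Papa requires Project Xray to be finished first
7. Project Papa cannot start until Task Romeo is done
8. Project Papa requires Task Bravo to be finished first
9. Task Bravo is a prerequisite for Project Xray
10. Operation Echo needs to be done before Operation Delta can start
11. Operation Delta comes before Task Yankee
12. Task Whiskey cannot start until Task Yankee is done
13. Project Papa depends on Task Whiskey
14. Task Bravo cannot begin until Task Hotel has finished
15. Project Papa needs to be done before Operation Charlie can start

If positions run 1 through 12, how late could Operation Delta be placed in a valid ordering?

7

Following every chain forward from Operation Delta, the operations that must come later are Task Yankee, Task Whiskey, Project Papa, Operation Charlie, Task Golf — 5 of them.
So at least 5 operations follow Operation Delta, putting Operation Delta no later than position 7. That position is achievable by scheduling everything else first.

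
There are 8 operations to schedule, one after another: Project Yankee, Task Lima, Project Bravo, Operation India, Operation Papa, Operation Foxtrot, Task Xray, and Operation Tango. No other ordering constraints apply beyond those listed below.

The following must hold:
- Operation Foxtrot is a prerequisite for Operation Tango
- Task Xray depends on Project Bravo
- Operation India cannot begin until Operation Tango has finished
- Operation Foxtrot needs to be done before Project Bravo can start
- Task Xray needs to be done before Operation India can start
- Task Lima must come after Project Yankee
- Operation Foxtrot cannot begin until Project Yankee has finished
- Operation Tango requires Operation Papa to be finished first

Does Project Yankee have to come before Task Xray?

Yes

Following the dependencies: Project Yankee → Operation Foxtrot → Project Bravo → Task Xray.
Hence Project Yankee necessarily comes before Task Xray.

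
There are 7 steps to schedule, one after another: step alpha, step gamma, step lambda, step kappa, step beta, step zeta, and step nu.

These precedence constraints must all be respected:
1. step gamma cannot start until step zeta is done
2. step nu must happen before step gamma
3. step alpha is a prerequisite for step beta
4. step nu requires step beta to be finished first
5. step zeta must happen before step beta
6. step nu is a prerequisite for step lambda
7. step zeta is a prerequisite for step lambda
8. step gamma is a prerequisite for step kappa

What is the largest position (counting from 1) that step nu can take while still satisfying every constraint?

4

Every step that must follow step nu has to come after it. Tracing all chains starting from step nu, those steps are: step gamma, step lambda, step kappa — 3 in total.
With 3 mandatory successors out of 7 steps total, the latest slot for step nu is 7−3 = 4, and it's reachable by doing all non-successors before step nu.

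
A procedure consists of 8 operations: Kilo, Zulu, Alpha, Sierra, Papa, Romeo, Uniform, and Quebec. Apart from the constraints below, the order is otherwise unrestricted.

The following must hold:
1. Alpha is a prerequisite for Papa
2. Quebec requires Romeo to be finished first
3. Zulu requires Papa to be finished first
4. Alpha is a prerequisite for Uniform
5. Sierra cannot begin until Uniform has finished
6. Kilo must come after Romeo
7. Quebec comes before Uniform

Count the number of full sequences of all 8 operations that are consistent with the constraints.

196

The operations with no prerequisites are Alpha, Romeo; any of them can be placed first.
Enumerating by repeatedly choosing an available operation (one whose prerequisites are all placed) gives 196 distinct complete orderings.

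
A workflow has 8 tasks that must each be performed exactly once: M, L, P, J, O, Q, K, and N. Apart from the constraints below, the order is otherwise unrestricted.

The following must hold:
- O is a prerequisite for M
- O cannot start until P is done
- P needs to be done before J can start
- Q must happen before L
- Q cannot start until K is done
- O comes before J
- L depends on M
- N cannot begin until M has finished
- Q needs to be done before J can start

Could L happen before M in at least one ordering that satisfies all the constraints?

There is a dependency chain M → L, so L always comes after M.
Hence L can never be scheduled before M.

No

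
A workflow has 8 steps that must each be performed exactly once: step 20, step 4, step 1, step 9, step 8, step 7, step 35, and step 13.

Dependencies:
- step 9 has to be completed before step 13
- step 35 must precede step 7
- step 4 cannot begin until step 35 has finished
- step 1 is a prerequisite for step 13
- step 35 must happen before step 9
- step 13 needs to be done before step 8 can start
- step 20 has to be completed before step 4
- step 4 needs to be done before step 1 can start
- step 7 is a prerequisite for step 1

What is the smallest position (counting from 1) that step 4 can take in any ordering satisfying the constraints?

Working backwards through the constraints from step 4, its full set of required predecessors is step 20, step 35 — 2 of them.
So at minimum 2 steps come before step 4, putting step 4 no earlier than position 3. That position is achievable by scheduling exactly those predecessors first.

3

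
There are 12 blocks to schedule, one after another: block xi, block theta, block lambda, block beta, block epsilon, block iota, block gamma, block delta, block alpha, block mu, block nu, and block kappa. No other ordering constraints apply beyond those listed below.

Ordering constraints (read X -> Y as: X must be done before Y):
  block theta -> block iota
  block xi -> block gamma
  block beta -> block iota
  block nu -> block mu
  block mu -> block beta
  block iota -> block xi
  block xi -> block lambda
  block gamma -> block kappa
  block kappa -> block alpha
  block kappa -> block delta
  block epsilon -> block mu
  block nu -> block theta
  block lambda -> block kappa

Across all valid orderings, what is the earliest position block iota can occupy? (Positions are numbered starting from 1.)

Every block that must precede block iota has to come before it. Tracing all chains that end at block iota, those blocks are: block theta, block beta, block epsilon, block mu, block nu — 5 in total.
So at minimum 5 blocks come before block iota, putting block iota no earlier than position 6. That position is achievable by scheduling exactly those predecessors first.

6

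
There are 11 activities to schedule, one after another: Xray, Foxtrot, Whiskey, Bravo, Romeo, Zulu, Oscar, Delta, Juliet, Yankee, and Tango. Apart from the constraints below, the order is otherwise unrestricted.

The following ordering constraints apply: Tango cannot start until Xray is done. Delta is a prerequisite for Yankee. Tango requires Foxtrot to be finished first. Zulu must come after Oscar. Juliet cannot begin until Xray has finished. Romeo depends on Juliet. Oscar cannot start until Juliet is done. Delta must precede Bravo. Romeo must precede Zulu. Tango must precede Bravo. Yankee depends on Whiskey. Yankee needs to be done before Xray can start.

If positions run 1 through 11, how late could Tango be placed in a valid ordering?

10

Following the constraints forward from Tango, its only required successor is Bravo.
With 1 mandatory successor out of 11 activities total, the latest slot for Tango is 11−1 = 10, and it's reachable by doing all non-successors before Tango.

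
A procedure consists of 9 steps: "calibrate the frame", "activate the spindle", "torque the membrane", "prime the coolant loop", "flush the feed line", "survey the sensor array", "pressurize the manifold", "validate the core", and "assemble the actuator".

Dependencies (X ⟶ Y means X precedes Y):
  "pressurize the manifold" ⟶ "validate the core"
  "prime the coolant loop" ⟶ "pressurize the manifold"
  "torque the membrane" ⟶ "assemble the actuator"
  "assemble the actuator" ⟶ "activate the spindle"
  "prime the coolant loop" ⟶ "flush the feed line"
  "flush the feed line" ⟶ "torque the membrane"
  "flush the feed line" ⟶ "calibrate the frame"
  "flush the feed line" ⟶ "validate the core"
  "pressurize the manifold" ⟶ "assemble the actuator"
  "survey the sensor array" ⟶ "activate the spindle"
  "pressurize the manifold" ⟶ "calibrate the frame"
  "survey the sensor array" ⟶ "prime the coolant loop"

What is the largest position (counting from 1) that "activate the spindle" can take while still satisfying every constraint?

"activate the spindle" has no required successors, so nothing stops it from going last (position 9).

9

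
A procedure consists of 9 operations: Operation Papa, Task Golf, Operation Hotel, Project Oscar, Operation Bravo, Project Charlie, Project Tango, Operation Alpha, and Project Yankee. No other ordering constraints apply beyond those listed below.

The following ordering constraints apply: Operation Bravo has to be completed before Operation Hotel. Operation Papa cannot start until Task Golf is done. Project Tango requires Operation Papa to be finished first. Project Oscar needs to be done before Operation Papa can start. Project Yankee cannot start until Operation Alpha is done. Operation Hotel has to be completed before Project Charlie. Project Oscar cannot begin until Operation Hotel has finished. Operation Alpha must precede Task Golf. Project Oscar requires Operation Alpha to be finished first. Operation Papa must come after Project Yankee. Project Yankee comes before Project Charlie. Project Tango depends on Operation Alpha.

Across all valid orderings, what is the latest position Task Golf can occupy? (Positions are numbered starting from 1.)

7

Following every chain forward from Task Golf, the operations that must come later are Operation Papa, Project Tango — 2 of them.
With 2 mandatory successors out of 9 operations total, the latest slot for Task Golf is 9−2 = 7, and it's reachable by doing all non-successors before Task Golf.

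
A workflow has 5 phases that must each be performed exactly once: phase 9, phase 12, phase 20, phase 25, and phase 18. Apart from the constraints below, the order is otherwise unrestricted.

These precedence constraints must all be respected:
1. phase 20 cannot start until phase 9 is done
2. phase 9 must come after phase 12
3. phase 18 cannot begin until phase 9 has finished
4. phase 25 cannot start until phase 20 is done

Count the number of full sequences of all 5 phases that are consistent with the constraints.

3

Only phase 12 has no prerequisites, so it must go first.
Systematically extending each partial ordering one phase at a time and counting, there are 3 complete orderings.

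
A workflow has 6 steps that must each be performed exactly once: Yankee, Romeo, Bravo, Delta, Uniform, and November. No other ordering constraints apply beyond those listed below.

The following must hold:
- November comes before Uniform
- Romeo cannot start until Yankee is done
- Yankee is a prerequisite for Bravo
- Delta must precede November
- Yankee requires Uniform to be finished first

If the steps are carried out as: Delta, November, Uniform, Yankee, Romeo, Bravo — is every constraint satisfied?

Going through the constraints one by one, each required predecessor appears earlier in the sequence than its dependent — e.g. Yankee (position 4) is before Bravo (position 6), as required.

Yes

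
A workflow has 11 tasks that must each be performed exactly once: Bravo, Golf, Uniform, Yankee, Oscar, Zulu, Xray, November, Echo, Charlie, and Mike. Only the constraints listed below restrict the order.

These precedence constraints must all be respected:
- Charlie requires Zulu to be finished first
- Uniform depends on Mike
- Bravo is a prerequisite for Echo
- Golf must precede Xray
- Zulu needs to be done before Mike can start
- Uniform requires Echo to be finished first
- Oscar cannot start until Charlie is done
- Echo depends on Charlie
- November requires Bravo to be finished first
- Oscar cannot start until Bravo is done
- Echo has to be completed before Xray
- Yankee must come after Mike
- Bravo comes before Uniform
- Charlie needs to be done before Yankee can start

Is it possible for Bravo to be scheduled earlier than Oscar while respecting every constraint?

Bravo is actually forced before Oscar by the constraints, so certainly some valid ordering has Bravo first.

Yes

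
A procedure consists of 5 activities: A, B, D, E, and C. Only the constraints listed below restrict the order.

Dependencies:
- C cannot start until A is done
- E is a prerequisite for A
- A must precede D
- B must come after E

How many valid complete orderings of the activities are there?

8

E is the only activity with nothing required before it, so every ordering starts there.
Enumerating by repeatedly choosing an available activity (one whose prerequisites are all placed) gives 8 distinct complete orderings.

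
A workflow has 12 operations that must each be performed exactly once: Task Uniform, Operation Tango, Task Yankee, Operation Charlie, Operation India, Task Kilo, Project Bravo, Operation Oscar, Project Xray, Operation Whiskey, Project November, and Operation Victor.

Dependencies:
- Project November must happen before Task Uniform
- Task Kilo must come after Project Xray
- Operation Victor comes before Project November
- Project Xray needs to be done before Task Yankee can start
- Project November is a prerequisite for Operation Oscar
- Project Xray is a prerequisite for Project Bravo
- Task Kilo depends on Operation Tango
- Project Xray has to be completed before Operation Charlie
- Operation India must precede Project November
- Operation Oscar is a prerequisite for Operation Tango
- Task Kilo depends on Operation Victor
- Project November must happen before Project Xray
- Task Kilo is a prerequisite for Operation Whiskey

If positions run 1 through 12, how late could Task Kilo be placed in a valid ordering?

11

The only operation forced after Task Kilo (directly or by a chain) is Operation Whiskey.
With 1 mandatory successor out of 12 operations total, the latest slot for Task Kilo is 12−1 = 11, and it's reachable by doing all non-successors before Task Kilo.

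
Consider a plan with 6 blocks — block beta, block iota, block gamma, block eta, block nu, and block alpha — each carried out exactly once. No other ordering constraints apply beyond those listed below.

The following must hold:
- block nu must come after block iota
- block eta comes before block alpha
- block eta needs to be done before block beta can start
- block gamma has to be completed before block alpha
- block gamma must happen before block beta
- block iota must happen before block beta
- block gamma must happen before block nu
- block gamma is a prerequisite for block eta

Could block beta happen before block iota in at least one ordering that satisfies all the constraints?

There is a dependency chain block iota → block beta, so block beta always comes after block iota.
So no valid ordering can have block beta before block iota.

No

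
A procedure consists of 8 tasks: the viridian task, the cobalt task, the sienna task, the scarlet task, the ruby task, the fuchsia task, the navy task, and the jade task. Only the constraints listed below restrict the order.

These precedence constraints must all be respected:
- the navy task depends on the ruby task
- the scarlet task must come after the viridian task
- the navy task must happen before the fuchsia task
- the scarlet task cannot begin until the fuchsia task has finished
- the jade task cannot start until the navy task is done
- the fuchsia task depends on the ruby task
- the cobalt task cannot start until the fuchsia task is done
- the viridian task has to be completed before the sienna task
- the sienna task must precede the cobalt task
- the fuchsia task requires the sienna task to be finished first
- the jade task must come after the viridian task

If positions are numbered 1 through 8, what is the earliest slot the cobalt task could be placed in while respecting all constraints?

6

The tasks that are forced before the cobalt task, directly or transitively, are the viridian task, the sienna task, the ruby task, the fuchsia task, the navy task. That's 5 tasks.
With 5 mandatory predecessors, the earliest the cobalt task can sit is position 5+1 = 6, and placing just those 5 first achieves it.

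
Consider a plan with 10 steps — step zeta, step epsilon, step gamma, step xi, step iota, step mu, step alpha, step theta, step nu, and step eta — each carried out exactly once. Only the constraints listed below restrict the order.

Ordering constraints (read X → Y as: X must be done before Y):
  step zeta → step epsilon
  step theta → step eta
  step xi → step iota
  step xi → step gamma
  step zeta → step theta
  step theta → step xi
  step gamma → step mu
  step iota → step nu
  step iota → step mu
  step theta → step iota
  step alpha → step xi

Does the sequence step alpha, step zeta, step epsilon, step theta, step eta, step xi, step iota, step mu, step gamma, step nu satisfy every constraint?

No

In the proposed order, step mu appears before step gamma.
That contradicts the constraint that step gamma must precede step mu.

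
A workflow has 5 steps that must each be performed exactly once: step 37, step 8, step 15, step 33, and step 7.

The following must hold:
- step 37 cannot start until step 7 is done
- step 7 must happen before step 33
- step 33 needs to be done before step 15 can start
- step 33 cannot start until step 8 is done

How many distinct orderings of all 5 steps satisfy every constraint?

7

2 steps have no prerequisites (step 8, step 7), so any of them could come first.
Systematically extending each partial ordering one step at a time and counting, there are 7 complete orderings.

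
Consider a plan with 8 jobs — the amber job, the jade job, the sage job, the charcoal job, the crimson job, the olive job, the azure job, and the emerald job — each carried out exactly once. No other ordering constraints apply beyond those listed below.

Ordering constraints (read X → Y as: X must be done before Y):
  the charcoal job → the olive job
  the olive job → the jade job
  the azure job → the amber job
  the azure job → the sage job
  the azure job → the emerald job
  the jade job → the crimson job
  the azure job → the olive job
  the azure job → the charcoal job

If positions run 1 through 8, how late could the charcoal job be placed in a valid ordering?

5

The jobs that are forced after the charcoal job, directly or by a chain of constraints, are the jade job, the crimson job, the olive job. That's 3 jobs.
With 3 mandatory successors out of 8 jobs total, the latest slot for the charcoal job is 8−3 = 5, and it's reachable by doing all non-successors before the charcoal job.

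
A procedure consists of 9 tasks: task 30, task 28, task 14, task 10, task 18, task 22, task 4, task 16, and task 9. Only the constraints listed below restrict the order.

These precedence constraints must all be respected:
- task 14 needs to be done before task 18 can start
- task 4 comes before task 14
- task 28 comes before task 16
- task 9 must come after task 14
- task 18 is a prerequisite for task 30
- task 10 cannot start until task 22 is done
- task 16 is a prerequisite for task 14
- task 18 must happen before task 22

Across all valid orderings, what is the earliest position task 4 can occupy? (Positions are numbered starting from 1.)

No constraint forces any other task before task 4, so it can be placed first.

1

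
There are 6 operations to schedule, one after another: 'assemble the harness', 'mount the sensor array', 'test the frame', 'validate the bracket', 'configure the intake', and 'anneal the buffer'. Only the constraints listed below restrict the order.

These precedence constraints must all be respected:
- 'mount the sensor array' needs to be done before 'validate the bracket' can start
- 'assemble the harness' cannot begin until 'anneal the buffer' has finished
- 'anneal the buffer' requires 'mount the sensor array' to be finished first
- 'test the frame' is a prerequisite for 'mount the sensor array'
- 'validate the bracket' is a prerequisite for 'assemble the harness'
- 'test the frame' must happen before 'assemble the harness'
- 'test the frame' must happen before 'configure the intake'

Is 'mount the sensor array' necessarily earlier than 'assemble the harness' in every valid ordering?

Yes

Chaining the stated constraints: 'mount the sensor array' → 'validate the bracket' → 'assemble the harness'.
Hence 'mount the sensor array' necessarily comes before 'assemble the harness'.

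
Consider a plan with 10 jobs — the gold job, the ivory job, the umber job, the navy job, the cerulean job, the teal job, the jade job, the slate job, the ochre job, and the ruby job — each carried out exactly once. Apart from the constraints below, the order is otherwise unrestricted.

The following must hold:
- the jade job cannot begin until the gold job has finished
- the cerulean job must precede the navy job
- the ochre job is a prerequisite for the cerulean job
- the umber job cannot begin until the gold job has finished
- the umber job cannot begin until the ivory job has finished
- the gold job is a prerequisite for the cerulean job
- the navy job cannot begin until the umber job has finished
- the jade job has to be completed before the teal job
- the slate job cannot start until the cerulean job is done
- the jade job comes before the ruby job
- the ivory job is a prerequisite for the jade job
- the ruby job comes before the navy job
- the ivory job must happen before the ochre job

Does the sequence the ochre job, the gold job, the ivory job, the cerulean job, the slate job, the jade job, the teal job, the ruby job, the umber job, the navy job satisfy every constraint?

Here the ivory job comes after the ochre job.
But one of the constraints requires the ivory job before the ochre job, so this ordering violates it.

No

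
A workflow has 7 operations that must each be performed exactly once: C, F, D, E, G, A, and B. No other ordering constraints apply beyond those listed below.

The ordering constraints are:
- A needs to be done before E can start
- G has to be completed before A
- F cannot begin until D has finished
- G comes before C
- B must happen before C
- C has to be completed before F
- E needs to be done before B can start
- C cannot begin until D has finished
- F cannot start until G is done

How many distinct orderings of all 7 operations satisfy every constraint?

The operations with no prerequisites are D, G; any of them can be placed first.
Counting all ways to extend the partial order to a total order gives 5.

5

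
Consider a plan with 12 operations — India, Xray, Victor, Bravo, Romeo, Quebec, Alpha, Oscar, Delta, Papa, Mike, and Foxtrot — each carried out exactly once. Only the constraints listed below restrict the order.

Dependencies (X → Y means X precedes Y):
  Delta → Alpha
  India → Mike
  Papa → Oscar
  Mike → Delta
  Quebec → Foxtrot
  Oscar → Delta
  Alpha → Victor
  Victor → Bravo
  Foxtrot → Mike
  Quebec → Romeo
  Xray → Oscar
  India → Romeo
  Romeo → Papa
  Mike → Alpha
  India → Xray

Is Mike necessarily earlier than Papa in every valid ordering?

No

No chain of constraints connects Mike to Papa in either direction.
There exist valid orderings with Papa before Mike, so Mike is not required to come first.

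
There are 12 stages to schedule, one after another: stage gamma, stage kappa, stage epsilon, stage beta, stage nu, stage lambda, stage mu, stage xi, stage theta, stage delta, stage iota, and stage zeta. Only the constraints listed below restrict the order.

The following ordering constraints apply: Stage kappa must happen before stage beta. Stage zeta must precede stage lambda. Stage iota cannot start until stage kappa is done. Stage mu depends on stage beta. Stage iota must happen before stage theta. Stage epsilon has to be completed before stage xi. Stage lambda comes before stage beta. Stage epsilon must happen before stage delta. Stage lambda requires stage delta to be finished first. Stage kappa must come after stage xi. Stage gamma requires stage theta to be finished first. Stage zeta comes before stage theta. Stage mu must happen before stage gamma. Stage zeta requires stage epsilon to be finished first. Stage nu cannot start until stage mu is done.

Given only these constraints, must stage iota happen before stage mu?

No chain of constraints connects stage iota to stage mu in either direction.
A valid ordering placing stage mu before stage iota exists, so the answer is no.

No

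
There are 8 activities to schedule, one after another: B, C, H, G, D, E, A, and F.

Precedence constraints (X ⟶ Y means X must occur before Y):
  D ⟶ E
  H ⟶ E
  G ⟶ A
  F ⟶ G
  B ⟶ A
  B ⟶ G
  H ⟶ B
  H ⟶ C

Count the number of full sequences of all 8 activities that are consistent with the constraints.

370

The activities with no prerequisites are H, D, F; any of them can be placed first.
Counting all ways to extend the partial order to a total order gives 370.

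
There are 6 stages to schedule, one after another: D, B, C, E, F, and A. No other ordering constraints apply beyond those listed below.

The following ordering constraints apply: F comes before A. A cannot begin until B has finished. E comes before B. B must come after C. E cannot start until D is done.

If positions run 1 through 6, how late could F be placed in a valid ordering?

5

The only stage forced after F (directly or by a chain) is A.
With 1 mandatory successor out of 6 stages total, the latest slot for F is 6−1 = 5, and it's reachable by doing all non-successors before F.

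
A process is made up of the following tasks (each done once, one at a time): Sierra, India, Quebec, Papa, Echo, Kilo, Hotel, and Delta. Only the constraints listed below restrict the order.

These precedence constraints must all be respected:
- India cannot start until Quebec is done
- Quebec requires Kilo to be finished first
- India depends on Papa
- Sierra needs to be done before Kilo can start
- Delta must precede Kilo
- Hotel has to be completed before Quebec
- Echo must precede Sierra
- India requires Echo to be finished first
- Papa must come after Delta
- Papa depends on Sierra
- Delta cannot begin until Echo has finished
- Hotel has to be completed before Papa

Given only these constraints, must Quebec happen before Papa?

No chain of constraints connects Quebec to Papa in either direction.
There exist valid orderings with Papa before Quebec, so Quebec is not required to come first.

No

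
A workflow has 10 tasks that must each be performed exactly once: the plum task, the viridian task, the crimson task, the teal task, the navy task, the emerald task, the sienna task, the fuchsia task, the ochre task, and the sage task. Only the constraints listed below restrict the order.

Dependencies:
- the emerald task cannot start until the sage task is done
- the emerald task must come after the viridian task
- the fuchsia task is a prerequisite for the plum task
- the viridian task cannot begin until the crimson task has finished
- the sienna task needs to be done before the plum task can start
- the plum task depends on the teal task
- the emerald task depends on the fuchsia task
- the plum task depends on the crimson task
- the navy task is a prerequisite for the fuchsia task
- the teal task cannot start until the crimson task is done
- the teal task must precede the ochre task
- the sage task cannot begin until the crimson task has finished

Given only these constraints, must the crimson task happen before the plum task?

There is a constraint chain the crimson task → the plum task.
So the crimson task must precede the plum task in any valid ordering.

Yes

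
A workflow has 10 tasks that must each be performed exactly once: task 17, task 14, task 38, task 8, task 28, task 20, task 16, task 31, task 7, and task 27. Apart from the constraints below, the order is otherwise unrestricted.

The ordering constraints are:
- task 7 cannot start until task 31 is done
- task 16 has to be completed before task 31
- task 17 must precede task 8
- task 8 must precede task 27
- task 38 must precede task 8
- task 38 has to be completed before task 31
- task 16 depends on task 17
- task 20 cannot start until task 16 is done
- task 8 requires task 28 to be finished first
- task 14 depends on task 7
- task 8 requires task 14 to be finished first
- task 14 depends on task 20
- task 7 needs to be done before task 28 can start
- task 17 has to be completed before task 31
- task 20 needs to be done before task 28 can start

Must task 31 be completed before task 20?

No

Nothing in the constraints links task 31 and task 20; they are unordered relative to each other.
There exist valid orderings with task 20 before task 31, so task 31 is not required to come first.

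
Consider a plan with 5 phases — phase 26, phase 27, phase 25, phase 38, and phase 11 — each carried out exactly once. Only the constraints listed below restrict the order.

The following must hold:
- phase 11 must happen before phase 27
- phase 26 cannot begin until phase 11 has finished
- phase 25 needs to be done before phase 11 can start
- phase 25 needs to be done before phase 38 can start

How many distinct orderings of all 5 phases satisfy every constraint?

Phase 25 is the only phase with nothing required before it, so every ordering starts there.
Systematically extending each partial ordering one phase at a time and counting, there are 8 complete orderings.

8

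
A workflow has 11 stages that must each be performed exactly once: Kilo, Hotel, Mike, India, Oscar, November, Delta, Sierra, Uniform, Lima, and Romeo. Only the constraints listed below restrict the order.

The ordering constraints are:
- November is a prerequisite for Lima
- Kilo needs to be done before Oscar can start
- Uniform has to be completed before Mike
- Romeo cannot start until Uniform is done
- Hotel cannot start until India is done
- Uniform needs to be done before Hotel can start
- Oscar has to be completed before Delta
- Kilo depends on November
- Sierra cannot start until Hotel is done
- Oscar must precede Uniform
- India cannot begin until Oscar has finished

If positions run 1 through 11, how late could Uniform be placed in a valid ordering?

Every stage that must follow Uniform has to come after it. Tracing all chains starting from Uniform, those stages are: Hotel, Mike, Sierra, Romeo — 4 in total.
So at least 4 stages follow Uniform, putting Uniform no later than position 7. That position is achievable by scheduling everything else first.

7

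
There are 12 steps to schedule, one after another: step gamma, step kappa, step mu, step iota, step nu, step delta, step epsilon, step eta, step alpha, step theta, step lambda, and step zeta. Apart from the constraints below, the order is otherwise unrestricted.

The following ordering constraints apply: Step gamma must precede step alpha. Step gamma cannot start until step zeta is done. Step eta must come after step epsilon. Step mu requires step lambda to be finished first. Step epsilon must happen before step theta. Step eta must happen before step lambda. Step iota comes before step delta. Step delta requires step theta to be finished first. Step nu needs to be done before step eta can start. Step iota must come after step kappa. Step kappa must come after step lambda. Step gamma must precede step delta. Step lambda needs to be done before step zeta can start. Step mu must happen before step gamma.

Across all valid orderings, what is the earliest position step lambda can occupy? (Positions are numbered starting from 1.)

The steps that are forced before step lambda, directly or transitively, are step nu, step epsilon, step eta. That's 3 steps.
With 3 mandatory predecessors, the earliest step lambda can sit is position 3+1 = 4, and placing just those 3 first achieves it.

4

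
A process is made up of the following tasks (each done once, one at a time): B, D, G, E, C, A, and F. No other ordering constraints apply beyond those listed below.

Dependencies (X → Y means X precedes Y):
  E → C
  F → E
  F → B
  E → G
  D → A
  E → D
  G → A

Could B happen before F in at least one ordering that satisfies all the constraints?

Following F → B, F must precede B in every valid ordering.
Hence B can never be scheduled before F.

No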